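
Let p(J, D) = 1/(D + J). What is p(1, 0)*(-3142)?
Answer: -3142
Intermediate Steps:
p(1, 0)*(-3142) = -3142/(0 + 1) = -3142/1 = 1*(-3142) = -3142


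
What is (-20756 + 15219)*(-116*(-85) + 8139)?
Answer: -99660463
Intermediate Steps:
(-20756 + 15219)*(-116*(-85) + 8139) = -5537*(9860 + 8139) = -5537*17999 = -99660463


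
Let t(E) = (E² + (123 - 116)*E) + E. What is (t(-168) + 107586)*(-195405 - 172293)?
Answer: -49442879268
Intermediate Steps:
t(E) = E² + 8*E (t(E) = (E² + 7*E) + E = E² + 8*E)
(t(-168) + 107586)*(-195405 - 172293) = (-168*(8 - 168) + 107586)*(-195405 - 172293) = (-168*(-160) + 107586)*(-367698) = (26880 + 107586)*(-367698) = 134466*(-367698) = -49442879268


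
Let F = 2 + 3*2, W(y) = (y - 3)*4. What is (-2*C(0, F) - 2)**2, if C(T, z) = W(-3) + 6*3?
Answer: 100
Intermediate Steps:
W(y) = -12 + 4*y (W(y) = (-3 + y)*4 = -12 + 4*y)
F = 8 (F = 2 + 6 = 8)
C(T, z) = -6 (C(T, z) = (-12 + 4*(-3)) + 6*3 = (-12 - 12) + 18 = -24 + 18 = -6)
(-2*C(0, F) - 2)**2 = (-2*(-6) - 2)**2 = (12 - 2)**2 = 10**2 = 100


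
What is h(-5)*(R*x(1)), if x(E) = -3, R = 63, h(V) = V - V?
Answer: 0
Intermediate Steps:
h(V) = 0
h(-5)*(R*x(1)) = 0*(63*(-3)) = 0*(-189) = 0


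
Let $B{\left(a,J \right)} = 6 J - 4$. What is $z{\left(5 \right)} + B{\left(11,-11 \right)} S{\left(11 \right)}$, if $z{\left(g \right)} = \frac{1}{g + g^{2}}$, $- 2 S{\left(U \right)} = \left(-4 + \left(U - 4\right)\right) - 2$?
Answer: $\frac{1051}{30} \approx 35.033$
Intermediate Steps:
$S{\left(U \right)} = 5 - \frac{U}{2}$ ($S{\left(U \right)} = - \frac{\left(-4 + \left(U - 4\right)\right) - 2}{2} = - \frac{\left(-4 + \left(-4 + U\right)\right) - 2}{2} = - \frac{\left(-8 + U\right) - 2}{2} = - \frac{-10 + U}{2} = 5 - \frac{U}{2}$)
$B{\left(a,J \right)} = -4 + 6 J$
$z{\left(5 \right)} + B{\left(11,-11 \right)} S{\left(11 \right)} = \frac{1}{5 \left(1 + 5\right)} + \left(-4 + 6 \left(-11\right)\right) \left(5 - \frac{11}{2}\right) = \frac{1}{5 \cdot 6} + \left(-4 - 66\right) \left(5 - \frac{11}{2}\right) = \frac{1}{5} \cdot \frac{1}{6} - -35 = \frac{1}{30} + 35 = \frac{1051}{30}$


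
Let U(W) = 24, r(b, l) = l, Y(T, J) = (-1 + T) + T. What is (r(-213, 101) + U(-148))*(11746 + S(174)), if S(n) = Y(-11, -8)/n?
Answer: 255472625/174 ≈ 1.4682e+6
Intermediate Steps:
Y(T, J) = -1 + 2*T
S(n) = -23/n (S(n) = (-1 + 2*(-11))/n = (-1 - 22)/n = -23/n)
(r(-213, 101) + U(-148))*(11746 + S(174)) = (101 + 24)*(11746 - 23/174) = 125*(11746 - 23*1/174) = 125*(11746 - 23/174) = 125*(2043781/174) = 255472625/174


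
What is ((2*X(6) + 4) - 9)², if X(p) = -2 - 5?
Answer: 361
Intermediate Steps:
X(p) = -7
((2*X(6) + 4) - 9)² = ((2*(-7) + 4) - 9)² = ((-14 + 4) - 9)² = (-10 - 9)² = (-19)² = 361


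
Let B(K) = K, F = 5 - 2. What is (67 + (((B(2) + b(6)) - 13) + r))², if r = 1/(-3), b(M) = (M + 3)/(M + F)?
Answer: 28900/9 ≈ 3211.1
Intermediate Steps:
F = 3
b(M) = 1 (b(M) = (M + 3)/(M + 3) = (3 + M)/(3 + M) = 1)
r = -⅓ ≈ -0.33333
(67 + (((B(2) + b(6)) - 13) + r))² = (67 + (((2 + 1) - 13) - ⅓))² = (67 + ((3 - 13) - ⅓))² = (67 + (-10 - ⅓))² = (67 - 31/3)² = (170/3)² = 28900/9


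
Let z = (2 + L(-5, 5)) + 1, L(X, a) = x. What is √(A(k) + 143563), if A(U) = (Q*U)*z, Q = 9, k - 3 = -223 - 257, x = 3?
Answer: √117805 ≈ 343.23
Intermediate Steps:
k = -477 (k = 3 + (-223 - 257) = 3 - 480 = -477)
L(X, a) = 3
z = 6 (z = (2 + 3) + 1 = 5 + 1 = 6)
A(U) = 54*U (A(U) = (9*U)*6 = 54*U)
√(A(k) + 143563) = √(54*(-477) + 143563) = √(-25758 + 143563) = √117805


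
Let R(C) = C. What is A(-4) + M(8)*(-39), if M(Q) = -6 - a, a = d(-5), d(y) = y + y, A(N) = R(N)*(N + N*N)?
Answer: -204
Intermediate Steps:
A(N) = N*(N + N**2) (A(N) = N*(N + N*N) = N*(N + N**2))
d(y) = 2*y
a = -10 (a = 2*(-5) = -10)
M(Q) = 4 (M(Q) = -6 - 1*(-10) = -6 + 10 = 4)
A(-4) + M(8)*(-39) = (-4)**2*(1 - 4) + 4*(-39) = 16*(-3) - 156 = -48 - 156 = -204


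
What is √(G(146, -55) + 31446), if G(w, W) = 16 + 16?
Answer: √31478 ≈ 177.42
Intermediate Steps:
G(w, W) = 32
√(G(146, -55) + 31446) = √(32 + 31446) = √31478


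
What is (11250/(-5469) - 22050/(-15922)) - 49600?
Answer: -719849743975/14512903 ≈ -49601.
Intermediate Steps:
(11250/(-5469) - 22050/(-15922)) - 49600 = (11250*(-1/5469) - 22050*(-1/15922)) - 49600 = (-3750/1823 + 11025/7961) - 49600 = -9755175/14512903 - 49600 = -719849743975/14512903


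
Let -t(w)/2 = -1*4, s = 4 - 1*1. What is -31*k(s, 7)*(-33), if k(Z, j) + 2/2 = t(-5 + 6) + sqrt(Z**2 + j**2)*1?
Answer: 7161 + 1023*sqrt(58) ≈ 14952.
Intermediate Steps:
s = 3 (s = 4 - 1 = 3)
t(w) = 8 (t(w) = -(-2)*4 = -2*(-4) = 8)
k(Z, j) = 7 + sqrt(Z**2 + j**2) (k(Z, j) = -1 + (8 + sqrt(Z**2 + j**2)*1) = -1 + (8 + sqrt(Z**2 + j**2)) = 7 + sqrt(Z**2 + j**2))
-31*k(s, 7)*(-33) = -31*(7 + sqrt(3**2 + 7**2))*(-33) = -31*(7 + sqrt(9 + 49))*(-33) = -31*(7 + sqrt(58))*(-33) = (-217 - 31*sqrt(58))*(-33) = 7161 + 1023*sqrt(58)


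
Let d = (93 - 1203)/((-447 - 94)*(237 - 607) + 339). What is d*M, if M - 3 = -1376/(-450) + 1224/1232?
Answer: -9040099/231587895 ≈ -0.039035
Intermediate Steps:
M = 244327/34650 (M = 3 + (-1376/(-450) + 1224/1232) = 3 + (-1376*(-1/450) + 1224*(1/1232)) = 3 + (688/225 + 153/154) = 3 + 140377/34650 = 244327/34650 ≈ 7.0513)
d = -1110/200509 (d = -1110/(-541*(-370) + 339) = -1110/(200170 + 339) = -1110/200509 ≈ -0.0055359)
d*M = -1110/200509*244327/34650 = -9040099/231587895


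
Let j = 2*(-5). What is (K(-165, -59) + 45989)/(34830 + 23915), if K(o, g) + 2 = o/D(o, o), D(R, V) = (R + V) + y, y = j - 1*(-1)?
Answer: 5196586/6638185 ≈ 0.78283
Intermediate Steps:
j = -10
y = -9 (y = -10 - 1*(-1) = -10 + 1 = -9)
D(R, V) = -9 + R + V (D(R, V) = (R + V) - 9 = -9 + R + V)
K(o, g) = -2 + o/(-9 + 2*o) (K(o, g) = -2 + o/(-9 + o + o) = -2 + o/(-9 + 2*o))
(K(-165, -59) + 45989)/(34830 + 23915) = (3*(6 - 1*(-165))/(-9 + 2*(-165)) + 45989)/(34830 + 23915) = (3*(6 + 165)/(-9 - 330) + 45989)/58745 = (3*171/(-339) + 45989)*(1/58745) = (3*(-1/339)*171 + 45989)*(1/58745) = (-171/113 + 45989)*(1/58745) = (5196586/113)*(1/58745) = 5196586/6638185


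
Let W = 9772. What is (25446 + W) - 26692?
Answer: 8526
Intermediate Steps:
(25446 + W) - 26692 = (25446 + 9772) - 26692 = 35218 - 26692 = 8526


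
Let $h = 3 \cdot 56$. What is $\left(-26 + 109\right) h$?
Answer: $13944$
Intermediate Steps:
$h = 168$
$\left(-26 + 109\right) h = \left(-26 + 109\right) 168 = 83 \cdot 168 = 13944$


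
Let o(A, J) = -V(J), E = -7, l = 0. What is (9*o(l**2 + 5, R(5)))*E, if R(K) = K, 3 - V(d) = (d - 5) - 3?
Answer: 378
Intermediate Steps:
V(d) = 11 - d (V(d) = 3 - ((d - 5) - 3) = 3 - ((-5 + d) - 3) = 3 - (-8 + d) = 3 + (8 - d) = 11 - d)
o(A, J) = -11 + J (o(A, J) = -(11 - J) = -11 + J)
(9*o(l**2 + 5, R(5)))*E = (9*(-11 + 5))*(-7) = (9*(-6))*(-7) = -54*(-7) = 378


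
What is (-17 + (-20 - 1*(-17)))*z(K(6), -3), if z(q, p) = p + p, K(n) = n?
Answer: 120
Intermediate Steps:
z(q, p) = 2*p
(-17 + (-20 - 1*(-17)))*z(K(6), -3) = (-17 + (-20 - 1*(-17)))*(2*(-3)) = (-17 + (-20 + 17))*(-6) = (-17 - 3)*(-6) = -20*(-6) = 120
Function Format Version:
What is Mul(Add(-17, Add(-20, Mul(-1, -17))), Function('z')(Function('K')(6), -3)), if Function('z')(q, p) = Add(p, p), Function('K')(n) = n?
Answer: 120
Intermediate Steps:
Function('z')(q, p) = Mul(2, p)
Mul(Add(-17, Add(-20, Mul(-1, -17))), Function('z')(Function('K')(6), -3)) = Mul(Add(-17, Add(-20, Mul(-1, -17))), Mul(2, -3)) = Mul(Add(-17, Add(-20, 17)), -6) = Mul(Add(-17, -3), -6) = Mul(-20, -6) = 120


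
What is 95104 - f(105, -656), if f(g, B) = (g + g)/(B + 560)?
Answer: 1521699/16 ≈ 95106.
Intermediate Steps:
f(g, B) = 2*g/(560 + B) (f(g, B) = (2*g)/(560 + B) = 2*g/(560 + B))
95104 - f(105, -656) = 95104 - 2*105/(560 - 656) = 95104 - 2*105/(-96) = 95104 - 2*105*(-1)/96 = 95104 - 1*(-35/16) = 95104 + 35/16 = 1521699/16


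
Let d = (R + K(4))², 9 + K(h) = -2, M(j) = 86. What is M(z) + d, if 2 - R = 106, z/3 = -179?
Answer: 13311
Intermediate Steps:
z = -537 (z = 3*(-179) = -537)
R = -104 (R = 2 - 1*106 = 2 - 106 = -104)
K(h) = -11 (K(h) = -9 - 2 = -11)
d = 13225 (d = (-104 - 11)² = (-115)² = 13225)
M(z) + d = 86 + 13225 = 13311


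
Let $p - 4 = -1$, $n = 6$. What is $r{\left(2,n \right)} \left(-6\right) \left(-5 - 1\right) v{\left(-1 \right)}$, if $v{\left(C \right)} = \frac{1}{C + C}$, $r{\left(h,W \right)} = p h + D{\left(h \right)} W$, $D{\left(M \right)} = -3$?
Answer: $216$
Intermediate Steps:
$p = 3$ ($p = 4 - 1 = 3$)
$r{\left(h,W \right)} = - 3 W + 3 h$ ($r{\left(h,W \right)} = 3 h - 3 W = - 3 W + 3 h$)
$v{\left(C \right)} = \frac{1}{2 C}$
$r{\left(2,n \right)} \left(-6\right) \left(-5 - 1\right) v{\left(-1 \right)} = \left(\left(-3\right) 6 + 3 \cdot 2\right) \left(-6\right) \left(-5 - 1\right) \frac{1}{2 \left(-1\right)} = \left(-18 + 6\right) \left(-6\right) \left(- 6 \cdot \frac{1}{2} \left(-1\right)\right) = \left(-12\right) \left(-6\right) \left(\left(-6\right) \left(- \frac{1}{2}\right)\right) = 72 \cdot 3 = 216$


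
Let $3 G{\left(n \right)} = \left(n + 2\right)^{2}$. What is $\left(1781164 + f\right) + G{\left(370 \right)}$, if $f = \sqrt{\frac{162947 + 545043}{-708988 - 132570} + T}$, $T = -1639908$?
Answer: $1827292 + \frac{i \sqrt{290354005515952733}}{420779} \approx 1.8273 \cdot 10^{6} + 1280.6 i$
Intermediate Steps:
$G{\left(n \right)} = \frac{\left(2 + n\right)^{2}}{3}$ ($G{\left(n \right)} = \frac{\left(n + 2\right)^{2}}{3} = \frac{\left(2 + n\right)^{2}}{3}$)
$f = \frac{i \sqrt{290354005515952733}}{420779}$ ($f = \sqrt{\frac{162947 + 545043}{-708988 - 132570} - 1639908} = \sqrt{\frac{707990}{-841558} - 1639908} = \sqrt{707990 \left(- \frac{1}{841558}\right) - 1639908} = \sqrt{- \frac{353995}{420779} - 1639908} = \sqrt{- \frac{690039202327}{420779}} = \frac{i \sqrt{290354005515952733}}{420779} \approx 1280.6 i$)
$\left(1781164 + f\right) + G{\left(370 \right)} = \left(1781164 + \frac{i \sqrt{290354005515952733}}{420779}\right) + \frac{\left(2 + 370\right)^{2}}{3} = \left(1781164 + \frac{i \sqrt{290354005515952733}}{420779}\right) + \frac{372^{2}}{3} = \left(1781164 + \frac{i \sqrt{290354005515952733}}{420779}\right) + \frac{1}{3} \cdot 138384 = \left(1781164 + \frac{i \sqrt{290354005515952733}}{420779}\right) + 46128 = 1827292 + \frac{i \sqrt{290354005515952733}}{420779}$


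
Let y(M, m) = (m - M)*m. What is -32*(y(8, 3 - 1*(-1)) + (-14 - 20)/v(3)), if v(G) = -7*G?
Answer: 9664/21 ≈ 460.19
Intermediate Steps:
y(M, m) = m*(m - M)
-32*(y(8, 3 - 1*(-1)) + (-14 - 20)/v(3)) = -32*((3 - 1*(-1))*((3 - 1*(-1)) - 1*8) + (-14 - 20)/((-7*3))) = -32*((3 + 1)*((3 + 1) - 8) - 34/(-21)) = -32*(4*(4 - 8) - 34*(-1/21)) = -32*(4*(-4) + 34/21) = -32*(-16 + 34/21) = -32*(-302/21) = 9664/21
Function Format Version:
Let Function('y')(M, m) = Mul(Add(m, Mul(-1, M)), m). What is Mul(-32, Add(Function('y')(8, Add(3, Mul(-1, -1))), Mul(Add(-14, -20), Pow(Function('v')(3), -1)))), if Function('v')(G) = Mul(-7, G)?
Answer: Rational(9664, 21) ≈ 460.19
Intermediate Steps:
Function('y')(M, m) = Mul(m, Add(m, Mul(-1, M)))
Mul(-32, Add(Function('y')(8, Add(3, Mul(-1, -1))), Mul(Add(-14, -20), Pow(Function('v')(3), -1)))) = Mul(-32, Add(Mul(Add(3, Mul(-1, -1)), Add(Add(3, Mul(-1, -1)), Mul(-1, 8))), Mul(Add(-14, -20), Pow(Mul(-7, 3), -1)))) = Mul(-32, Add(Mul(Add(3, 1), Add(Add(3, 1), -8)), Mul(-34, Pow(-21, -1)))) = Mul(-32, Add(Mul(4, Add(4, -8)), Mul(-34, Rational(-1, 21)))) = Mul(-32, Add(Mul(4, -4), Rational(34, 21))) = Mul(-32, Add(-16, Rational(34, 21))) = Mul(-32, Rational(-302, 21)) = Rational(9664, 21)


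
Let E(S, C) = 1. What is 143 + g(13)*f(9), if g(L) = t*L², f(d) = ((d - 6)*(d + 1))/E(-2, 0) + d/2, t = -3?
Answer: -34697/2 ≈ -17349.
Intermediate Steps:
f(d) = d/2 + (1 + d)*(-6 + d) (f(d) = ((d - 6)*(d + 1))/1 + d/2 = ((-6 + d)*(1 + d))*1 + d*(½) = ((1 + d)*(-6 + d))*1 + d/2 = (1 + d)*(-6 + d) + d/2 = d/2 + (1 + d)*(-6 + d))
g(L) = -3*L²
143 + g(13)*f(9) = 143 + (-3*13²)*(-6 + 9² - 9/2*9) = 143 + (-3*169)*(-6 + 81 - 81/2) = 143 - 507*69/2 = 143 - 34983/2 = -34697/2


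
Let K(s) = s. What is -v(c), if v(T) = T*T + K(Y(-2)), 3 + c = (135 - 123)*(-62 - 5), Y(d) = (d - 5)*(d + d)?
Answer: -651277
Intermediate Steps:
Y(d) = 2*d*(-5 + d) (Y(d) = (-5 + d)*(2*d) = 2*d*(-5 + d))
c = -807 (c = -3 + (135 - 123)*(-62 - 5) = -3 + 12*(-67) = -3 - 804 = -807)
v(T) = 28 + T² (v(T) = T*T + 2*(-2)*(-5 - 2) = T² + 2*(-2)*(-7) = T² + 28 = 28 + T²)
-v(c) = -(28 + (-807)²) = -(28 + 651249) = -1*651277 = -651277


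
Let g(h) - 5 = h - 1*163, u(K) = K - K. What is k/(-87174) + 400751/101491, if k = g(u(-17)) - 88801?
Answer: 1127271937/226855806 ≈ 4.9691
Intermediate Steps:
u(K) = 0
g(h) = -158 + h (g(h) = 5 + (h - 1*163) = 5 + (h - 163) = 5 + (-163 + h) = -158 + h)
k = -88959 (k = (-158 + 0) - 88801 = -158 - 88801 = -88959)
k/(-87174) + 400751/101491 = -88959/(-87174) + 400751/101491 = -88959*(-1/87174) + 400751*(1/101491) = 29653/29058 + 30827/7807 = 1127271937/226855806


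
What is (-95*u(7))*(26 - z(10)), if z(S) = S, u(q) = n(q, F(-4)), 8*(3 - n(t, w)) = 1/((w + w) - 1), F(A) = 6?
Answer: -49970/11 ≈ -4542.7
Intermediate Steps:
n(t, w) = 3 - 1/(8*(-1 + 2*w)) (n(t, w) = 3 - 1/(8*((w + w) - 1)) = 3 - 1/(8*(2*w - 1)) = 3 - 1/(8*(-1 + 2*w)))
u(q) = 263/88 (u(q) = (-25 + 48*6)/(8*(-1 + 2*6)) = (-25 + 288)/(8*(-1 + 12)) = (1/8)*263/11 = (1/8)*(1/11)*263 = 263/88)
(-95*u(7))*(26 - z(10)) = (-95*263/88)*(26 - 1*10) = -24985*(26 - 10)/88 = -24985/88*16 = -49970/11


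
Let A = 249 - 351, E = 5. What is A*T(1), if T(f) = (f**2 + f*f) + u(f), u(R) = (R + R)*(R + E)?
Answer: -1428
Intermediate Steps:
A = -102
u(R) = 2*R*(5 + R) (u(R) = (R + R)*(R + 5) = (2*R)*(5 + R) = 2*R*(5 + R))
T(f) = 2*f**2 + 2*f*(5 + f) (T(f) = (f**2 + f*f) + 2*f*(5 + f) = (f**2 + f**2) + 2*f*(5 + f) = 2*f**2 + 2*f*(5 + f))
A*T(1) = -204*(5 + 2*1) = -204*(5 + 2) = -204*7 = -102*14 = -1428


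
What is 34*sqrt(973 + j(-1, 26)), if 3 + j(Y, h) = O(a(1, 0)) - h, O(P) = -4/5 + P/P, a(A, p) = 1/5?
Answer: 34*sqrt(23605)/5 ≈ 1044.7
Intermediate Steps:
a(A, p) = 1/5
O(P) = 1/5 (O(P) = -4*1/5 + 1 = -4/5 + 1 = 1/5)
j(Y, h) = -14/5 - h (j(Y, h) = -3 + (1/5 - h) = -14/5 - h)
34*sqrt(973 + j(-1, 26)) = 34*sqrt(973 + (-14/5 - 1*26)) = 34*sqrt(973 + (-14/5 - 26)) = 34*sqrt(973 - 144/5) = 34*sqrt(4721/5) = 34*(sqrt(23605)/5) = 34*sqrt(23605)/5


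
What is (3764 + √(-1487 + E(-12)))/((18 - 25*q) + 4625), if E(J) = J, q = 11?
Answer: 941/1092 + I*√1499/4368 ≈ 0.86172 + 0.0088638*I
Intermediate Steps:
(3764 + √(-1487 + E(-12)))/((18 - 25*q) + 4625) = (3764 + √(-1487 - 12))/((18 - 25*11) + 4625) = (3764 + √(-1499))/((18 - 275) + 4625) = (3764 + I*√1499)/(-257 + 4625) = (3764 + I*√1499)/4368 = (3764 + I*√1499)*(1/4368) = 941/1092 + I*√1499/4368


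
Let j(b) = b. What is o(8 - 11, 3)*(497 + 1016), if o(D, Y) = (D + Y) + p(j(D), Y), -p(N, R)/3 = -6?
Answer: 27234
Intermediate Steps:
p(N, R) = 18 (p(N, R) = -3*(-6) = 18)
o(D, Y) = 18 + D + Y (o(D, Y) = (D + Y) + 18 = 18 + D + Y)
o(8 - 11, 3)*(497 + 1016) = (18 + (8 - 11) + 3)*(497 + 1016) = (18 - 3 + 3)*1513 = 18*1513 = 27234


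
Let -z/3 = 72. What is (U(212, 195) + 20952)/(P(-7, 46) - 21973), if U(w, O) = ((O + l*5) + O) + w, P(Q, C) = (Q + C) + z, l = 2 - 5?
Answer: -21539/22150 ≈ -0.97241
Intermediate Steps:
z = -216 (z = -3*72 = -216)
l = -3
P(Q, C) = -216 + C + Q (P(Q, C) = (Q + C) - 216 = (C + Q) - 216 = -216 + C + Q)
U(w, O) = -15 + w + 2*O (U(w, O) = ((O - 3*5) + O) + w = ((O - 15) + O) + w = ((-15 + O) + O) + w = (-15 + 2*O) + w = -15 + w + 2*O)
(U(212, 195) + 20952)/(P(-7, 46) - 21973) = ((-15 + 212 + 2*195) + 20952)/((-216 + 46 - 7) - 21973) = ((-15 + 212 + 390) + 20952)/(-177 - 21973) = (587 + 20952)/(-22150) = 21539*(-1/22150) = -21539/22150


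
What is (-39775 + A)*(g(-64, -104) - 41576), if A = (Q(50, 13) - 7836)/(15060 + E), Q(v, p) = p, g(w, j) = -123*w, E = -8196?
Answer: 104567971009/78 ≈ 1.3406e+9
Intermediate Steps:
A = -7823/6864 (A = (13 - 7836)/(15060 - 8196) = -7823/6864 ≈ -1.1397)
(-39775 + A)*(g(-64, -104) - 41576) = (-39775 - 7823/6864)*(-123*(-64) - 41576) = -273023423*(7872 - 41576)/6864 = -273023423/6864*(-33704) = 104567971009/78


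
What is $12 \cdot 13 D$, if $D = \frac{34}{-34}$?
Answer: $-156$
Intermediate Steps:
$D = -1$ ($D = 34 \left(- \frac{1}{34}\right) = -1$)
$12 \cdot 13 D = 12 \cdot 13 \left(-1\right) = 156 \left(-1\right) = -156$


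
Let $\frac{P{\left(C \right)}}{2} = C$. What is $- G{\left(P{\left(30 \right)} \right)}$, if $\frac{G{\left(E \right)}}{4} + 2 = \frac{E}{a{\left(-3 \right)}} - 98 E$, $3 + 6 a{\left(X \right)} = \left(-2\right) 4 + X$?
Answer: $\frac{165416}{7} \approx 23631.0$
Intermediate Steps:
$P{\left(C \right)} = 2 C$
$a{\left(X \right)} = - \frac{11}{6} + \frac{X}{6}$ ($a{\left(X \right)} = - \frac{1}{2} + \frac{\left(-2\right) 4 + X}{6} = - \frac{1}{2} + \frac{-8 + X}{6} = - \frac{1}{2} + \left(- \frac{4}{3} + \frac{X}{6}\right) = - \frac{11}{6} + \frac{X}{6}$)
$G{\left(E \right)} = -8 - \frac{2756 E}{7}$ ($G{\left(E \right)} = -8 + 4 \left(\frac{E}{- \frac{11}{6} + \frac{1}{6} \left(-3\right)} - 98 E\right) = -8 + 4 \left(\frac{E}{- \frac{11}{6} - \frac{1}{2}} - 98 E\right) = -8 + 4 \left(\frac{E}{- \frac{7}{3}} - 98 E\right) = -8 + 4 \left(- \frac{3 E}{7} - 98 E\right) = -8 + 4 \left(- \frac{689 E}{7}\right) = -8 - \frac{2756 E}{7}$)
$- G{\left(P{\left(30 \right)} \right)} = - (-8 - \frac{2756 \cdot 2 \cdot 30}{7}) = - (-8 - \frac{165360}{7}) = \left(-1\right) \left(- \frac{165416}{7}\right) = \frac{165416}{7}$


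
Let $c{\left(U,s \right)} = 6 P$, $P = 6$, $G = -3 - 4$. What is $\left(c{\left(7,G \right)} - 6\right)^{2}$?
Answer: $900$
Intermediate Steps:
$G = -7$
$c{\left(U,s \right)} = 36$ ($c{\left(U,s \right)} = 6 \cdot 6 = 36$)
$\left(c{\left(7,G \right)} - 6\right)^{2} = \left(36 - 6\right)^{2} = 30^{2} = 900$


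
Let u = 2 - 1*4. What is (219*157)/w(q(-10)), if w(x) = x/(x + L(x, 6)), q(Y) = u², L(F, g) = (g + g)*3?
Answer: 343830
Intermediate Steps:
L(F, g) = 6*g (L(F, g) = (2*g)*3 = 6*g)
u = -2 (u = 2 - 4 = -2)
q(Y) = 4 (q(Y) = (-2)² = 4)
w(x) = x/(36 + x) (w(x) = x/(x + 6*6) = x/(x + 36) = x/(36 + x))
(219*157)/w(q(-10)) = (219*157)/((4/(36 + 4))) = 34383/((4/40)) = 34383/((4*(1/40))) = 34383/(⅒) = 34383*10 = 343830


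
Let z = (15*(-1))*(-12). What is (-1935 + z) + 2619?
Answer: 864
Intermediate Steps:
z = 180 (z = -15*(-12) = 180)
(-1935 + z) + 2619 = (-1935 + 180) + 2619 = -1755 + 2619 = 864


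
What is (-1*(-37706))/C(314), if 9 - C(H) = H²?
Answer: -37706/98587 ≈ -0.38246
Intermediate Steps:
C(H) = 9 - H²
(-1*(-37706))/C(314) = (-1*(-37706))/(9 - 1*314²) = 37706/(9 - 1*98596) = 37706/(9 - 98596) = 37706/(-98587) = 37706*(-1/98587) = -37706/98587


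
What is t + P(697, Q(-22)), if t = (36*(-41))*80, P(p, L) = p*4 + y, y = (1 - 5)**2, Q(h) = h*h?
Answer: -115276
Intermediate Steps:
Q(h) = h**2
y = 16 (y = (-4)**2 = 16)
P(p, L) = 16 + 4*p (P(p, L) = p*4 + 16 = 4*p + 16 = 16 + 4*p)
t = -118080 (t = -1476*80 = -118080)
t + P(697, Q(-22)) = -118080 + (16 + 4*697) = -118080 + (16 + 2788) = -118080 + 2804 = -115276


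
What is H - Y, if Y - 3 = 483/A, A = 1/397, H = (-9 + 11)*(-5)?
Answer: -191764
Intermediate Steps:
H = -10 (H = 2*(-5) = -10)
A = 1/397 ≈ 0.0025189
Y = 191754 (Y = 3 + 483/(1/397) = 3 + 483*397 = 3 + 191751 = 191754)
H - Y = -10 - 1*191754 = -10 - 191754 = -191764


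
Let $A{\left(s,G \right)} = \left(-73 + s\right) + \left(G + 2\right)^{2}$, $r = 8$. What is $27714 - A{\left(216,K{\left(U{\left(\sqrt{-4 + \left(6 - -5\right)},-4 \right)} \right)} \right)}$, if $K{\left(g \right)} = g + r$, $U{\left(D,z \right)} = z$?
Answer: $27535$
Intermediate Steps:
$K{\left(g \right)} = 8 + g$ ($K{\left(g \right)} = g + 8 = 8 + g$)
$A{\left(s,G \right)} = -73 + s + \left(2 + G\right)^{2}$ ($A{\left(s,G \right)} = \left(-73 + s\right) + \left(2 + G\right)^{2} = -73 + s + \left(2 + G\right)^{2}$)
$27714 - A{\left(216,K{\left(U{\left(\sqrt{-4 + \left(6 - -5\right)},-4 \right)} \right)} \right)} = 27714 - \left(-73 + 216 + \left(2 + \left(8 - 4\right)\right)^{2}\right) = 27714 - \left(-73 + 216 + \left(2 + 4\right)^{2}\right) = 27714 - \left(-73 + 216 + 6^{2}\right) = 27714 - \left(-73 + 216 + 36\right) = 27714 - 179 = 27535$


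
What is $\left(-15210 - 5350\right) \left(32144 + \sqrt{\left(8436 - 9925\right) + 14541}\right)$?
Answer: $-660880640 - 41120 \sqrt{3263} \approx -6.6323 \cdot 10^{8}$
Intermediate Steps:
$\left(-15210 - 5350\right) \left(32144 + \sqrt{\left(8436 - 9925\right) + 14541}\right) = - 20560 \left(32144 + \sqrt{\left(8436 - 9925\right) + 14541}\right) = - 20560 \left(32144 + \sqrt{-1489 + 14541}\right) = - 20560 \left(32144 + \sqrt{13052}\right) = - 20560 \left(32144 + 2 \sqrt{3263}\right) = -660880640 - 41120 \sqrt{3263}$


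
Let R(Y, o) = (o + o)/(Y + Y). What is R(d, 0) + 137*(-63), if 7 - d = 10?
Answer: -8631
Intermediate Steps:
d = -3 (d = 7 - 1*10 = 7 - 10 = -3)
R(Y, o) = o/Y (R(Y, o) = (2*o)/((2*Y)) = (2*o)*(1/(2*Y)) = o/Y)
R(d, 0) + 137*(-63) = 0/(-3) + 137*(-63) = 0*(-1/3) - 8631 = 0 - 8631 = -8631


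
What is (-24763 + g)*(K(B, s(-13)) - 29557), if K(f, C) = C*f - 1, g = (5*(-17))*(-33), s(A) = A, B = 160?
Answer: 694707204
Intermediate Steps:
g = 2805 (g = -85*(-33) = 2805)
K(f, C) = -1 + C*f
(-24763 + g)*(K(B, s(-13)) - 29557) = (-24763 + 2805)*((-1 - 13*160) - 29557) = -21958*((-1 - 2080) - 29557) = -21958*(-2081 - 29557) = -21958*(-31638) = 694707204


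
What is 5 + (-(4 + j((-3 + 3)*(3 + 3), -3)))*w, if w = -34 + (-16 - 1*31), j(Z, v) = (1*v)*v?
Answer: 1058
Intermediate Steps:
j(Z, v) = v² (j(Z, v) = v*v = v²)
w = -81 (w = -34 + (-16 - 31) = -34 - 47 = -81)
5 + (-(4 + j((-3 + 3)*(3 + 3), -3)))*w = 5 - (4 + (-3)²)*(-81) = 5 - (4 + 9)*(-81) = 5 - 1*13*(-81) = 5 - 13*(-81) = 5 + 1053 = 1058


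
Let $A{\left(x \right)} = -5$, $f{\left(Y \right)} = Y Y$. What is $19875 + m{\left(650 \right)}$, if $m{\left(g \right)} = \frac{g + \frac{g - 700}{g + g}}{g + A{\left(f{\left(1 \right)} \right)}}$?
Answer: $\frac{2583881}{130} \approx 19876.0$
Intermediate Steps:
$f{\left(Y \right)} = Y^{2}$
$m{\left(g \right)} = \frac{g + \frac{-700 + g}{2 g}}{-5 + g}$ ($m{\left(g \right)} = \frac{g + \frac{g - 700}{g + g}}{g - 5} = \frac{g + \frac{-700 + g}{2 g}}{-5 + g}$)
$19875 + m{\left(650 \right)} = 19875 + \frac{-350 + 650^{2} + \frac{1}{2} \cdot 650}{650 \left(-5 + 650\right)} = 19875 + \frac{-350 + 422500 + 325}{650 \cdot 645} = 19875 + \frac{1}{650} \cdot \frac{1}{645} \cdot 422475 = 19875 + \frac{131}{130} = \frac{2583881}{130}$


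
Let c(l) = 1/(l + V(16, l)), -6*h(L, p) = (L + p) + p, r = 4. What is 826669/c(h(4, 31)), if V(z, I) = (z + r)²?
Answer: 321574241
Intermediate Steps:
V(z, I) = (4 + z)² (V(z, I) = (z + 4)² = (4 + z)²)
h(L, p) = -p/3 - L/6 (h(L, p) = -((L + p) + p)/6 = -(L + 2*p)/6 = -p/3 - L/6)
c(l) = 1/(400 + l) (c(l) = 1/(l + (4 + 16)²) = 1/(l + 20²) = 1/(l + 400) = 1/(400 + l))
826669/c(h(4, 31)) = 826669/(1/(400 + (-⅓*31 - ⅙*4))) = 826669/(1/(400 + (-31/3 - ⅔))) = 826669/(1/(400 - 11)) = 826669/(1/389) = 826669*389 = 321574241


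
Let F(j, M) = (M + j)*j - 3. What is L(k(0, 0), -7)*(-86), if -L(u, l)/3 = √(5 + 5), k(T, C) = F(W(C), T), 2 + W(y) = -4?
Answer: 258*√10 ≈ 815.87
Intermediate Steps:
W(y) = -6 (W(y) = -2 - 4 = -6)
F(j, M) = -3 + j*(M + j) (F(j, M) = j*(M + j) - 3 = -3 + j*(M + j))
k(T, C) = 33 - 6*T (k(T, C) = -3 + (-6)² + T*(-6) = -3 + 36 - 6*T = 33 - 6*T)
L(u, l) = -3*√10 (L(u, l) = -3*√(5 + 5) = -3*√10)
L(k(0, 0), -7)*(-86) = -3*√10*(-86) = 258*√10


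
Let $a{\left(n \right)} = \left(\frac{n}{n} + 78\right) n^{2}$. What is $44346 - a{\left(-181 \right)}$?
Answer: $-2543773$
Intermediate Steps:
$a{\left(n \right)} = 79 n^{2}$ ($a{\left(n \right)} = \left(1 + 78\right) n^{2} = 79 n^{2}$)
$44346 - a{\left(-181 \right)} = 44346 - 79 \left(-181\right)^{2} = 44346 - 79 \cdot 32761 = 44346 - 2588119 = -2543773$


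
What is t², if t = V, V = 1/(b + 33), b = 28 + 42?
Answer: 1/10609 ≈ 9.4260e-5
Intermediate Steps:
b = 70
V = 1/103 (V = 1/(70 + 33) = 1/103 ≈ 0.0097087)
t = 1/103 ≈ 0.0097087
t² = (1/103)² = 1/10609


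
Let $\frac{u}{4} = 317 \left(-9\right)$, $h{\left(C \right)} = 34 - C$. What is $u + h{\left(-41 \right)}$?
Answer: $-11337$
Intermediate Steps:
$u = -11412$ ($u = 4 \cdot 317 \left(-9\right) = 4 \left(-2853\right) = -11412$)
$u + h{\left(-41 \right)} = -11412 + \left(34 - -41\right) = -11412 + \left(34 + 41\right) = -11412 + 75 = -11337$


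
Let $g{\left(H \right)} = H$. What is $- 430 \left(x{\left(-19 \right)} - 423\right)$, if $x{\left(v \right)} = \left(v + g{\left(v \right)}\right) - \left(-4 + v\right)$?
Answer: $188340$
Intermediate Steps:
$x{\left(v \right)} = 4 + v$ ($x{\left(v \right)} = \left(v + v\right) - \left(-4 + v\right) = 2 v - \left(-4 + v\right) = 4 + v$)
$- 430 \left(x{\left(-19 \right)} - 423\right) = - 430 \left(\left(4 - 19\right) - 423\right) = - 430 \left(-15 - 423\right) = \left(-430\right) \left(-438\right) = 188340$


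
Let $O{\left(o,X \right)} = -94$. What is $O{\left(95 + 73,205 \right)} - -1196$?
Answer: $1102$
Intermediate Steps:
$O{\left(95 + 73,205 \right)} - -1196 = -94 - -1196 = -94 + 1196 = 1102$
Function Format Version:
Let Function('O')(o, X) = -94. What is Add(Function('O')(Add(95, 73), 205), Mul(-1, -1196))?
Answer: 1102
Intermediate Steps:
Add(Function('O')(Add(95, 73), 205), Mul(-1, -1196)) = Add(-94, Mul(-1, -1196)) = Add(-94, 1196) = 1102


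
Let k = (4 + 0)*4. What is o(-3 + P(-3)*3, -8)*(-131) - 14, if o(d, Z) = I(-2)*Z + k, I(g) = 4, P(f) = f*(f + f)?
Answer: 2082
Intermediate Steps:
P(f) = 2*f² (P(f) = f*(2*f) = 2*f²)
k = 16 (k = 4*4 = 16)
o(d, Z) = 16 + 4*Z (o(d, Z) = 4*Z + 16 = 16 + 4*Z)
o(-3 + P(-3)*3, -8)*(-131) - 14 = (16 + 4*(-8))*(-131) - 14 = (16 - 32)*(-131) - 14 = -16*(-131) - 14 = 2096 - 14 = 2082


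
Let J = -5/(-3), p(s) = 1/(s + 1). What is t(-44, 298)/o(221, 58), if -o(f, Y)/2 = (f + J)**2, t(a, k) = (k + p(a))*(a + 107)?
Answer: -7264971/38375264 ≈ -0.18931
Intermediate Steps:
p(s) = 1/(1 + s)
J = 5/3 (J = -5*(-1/3) = 5/3 ≈ 1.6667)
t(a, k) = (107 + a)*(k + 1/(1 + a)) (t(a, k) = (k + 1/(1 + a))*(a + 107) = (k + 1/(1 + a))*(107 + a) = (107 + a)*(k + 1/(1 + a)))
o(f, Y) = -2*(5/3 + f)**2 (o(f, Y) = -2*(f + 5/3)**2 = -2*(5/3 + f)**2)
t(-44, 298)/o(221, 58) = ((107 - 44 + 298*(1 - 44)*(107 - 44))/(1 - 44))/((-2*(5 + 3*221)**2/9)) = ((107 - 44 + 298*(-43)*63)/(-43))/((-2*(5 + 663)**2/9)) = (-(107 - 44 - 807282)/43)/((-2/9*668**2)) = (-1/43*(-807219))/((-2/9*446224)) = 807219/(43*(-892448/9)) = (807219/43)*(-9/892448) = -7264971/38375264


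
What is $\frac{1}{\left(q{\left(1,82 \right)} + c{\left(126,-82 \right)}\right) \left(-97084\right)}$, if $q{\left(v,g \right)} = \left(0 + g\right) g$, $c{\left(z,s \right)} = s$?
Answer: $- \frac{1}{644831928} \approx -1.5508 \cdot 10^{-9}$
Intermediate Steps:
$q{\left(v,g \right)} = g^{2}$ ($q{\left(v,g \right)} = g g = g^{2}$)
$\frac{1}{\left(q{\left(1,82 \right)} + c{\left(126,-82 \right)}\right) \left(-97084\right)} = \frac{1}{\left(82^{2} - 82\right) \left(-97084\right)} = \frac{1}{6724 - 82} \left(- \frac{1}{97084}\right) = \frac{1}{6642} \left(- \frac{1}{97084}\right) = - \frac{1}{644831928}$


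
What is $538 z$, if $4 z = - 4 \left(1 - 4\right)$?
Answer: $1614$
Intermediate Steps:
$z = 3$ ($z = \frac{\left(-4\right) \left(1 - 4\right)}{4} = \frac{\left(-4\right) \left(-3\right)}{4} = \frac{1}{4} \cdot 12 = 3$)
$538 z = 538 \cdot 3 = 1614$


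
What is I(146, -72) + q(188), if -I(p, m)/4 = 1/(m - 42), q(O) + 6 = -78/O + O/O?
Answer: -28825/5358 ≈ -5.3798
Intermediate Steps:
q(O) = -5 - 78/O (q(O) = -6 + (-78/O + O/O) = -6 + (-78/O + 1) = -6 + (1 - 78/O) = -5 - 78/O)
I(p, m) = -4/(-42 + m) (I(p, m) = -4/(m - 42) = -4/(-42 + m))
I(146, -72) + q(188) = -4/(-42 - 72) + (-5 - 78/188) = -4/(-114) + (-5 - 78*1/188) = -4*(-1/114) + (-5 - 39/94) = 2/57 - 509/94 = -28825/5358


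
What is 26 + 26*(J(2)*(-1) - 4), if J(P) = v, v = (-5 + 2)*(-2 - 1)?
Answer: -312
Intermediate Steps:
v = 9 (v = -3*(-3) = 9)
J(P) = 9
26 + 26*(J(2)*(-1) - 4) = 26 + 26*(9*(-1) - 4) = 26 + 26*(-9 - 4) = 26 + 26*(-13) = 26 - 338 = -312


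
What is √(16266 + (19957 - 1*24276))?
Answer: √11947 ≈ 109.30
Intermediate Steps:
√(16266 + (19957 - 1*24276)) = √(16266 + (19957 - 24276)) = √(16266 - 4319) = √11947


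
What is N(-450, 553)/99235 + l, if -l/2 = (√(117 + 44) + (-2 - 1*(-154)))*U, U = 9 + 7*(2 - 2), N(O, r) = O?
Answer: -54301482/19847 - 18*√161 ≈ -2964.4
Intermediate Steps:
U = 9 (U = 9 + 7*0 = 9 + 0 = 9)
l = -2736 - 18*√161 (l = -2*(√(117 + 44) + (-2 - 1*(-154)))*9 = -2*(√161 + (-2 + 154))*9 = -2*(√161 + 152)*9 = -2*(152 + √161)*9 = -2*(1368 + 9*√161) = -2736 - 18*√161 ≈ -2964.4)
N(-450, 553)/99235 + l = -450/99235 + (-2736 - 18*√161) = -450*1/99235 + (-2736 - 18*√161) = -90/19847 + (-2736 - 18*√161) = -54301482/19847 - 18*√161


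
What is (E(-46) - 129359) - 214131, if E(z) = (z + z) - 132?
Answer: -343714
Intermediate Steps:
E(z) = -132 + 2*z (E(z) = 2*z - 132 = -132 + 2*z)
(E(-46) - 129359) - 214131 = ((-132 + 2*(-46)) - 129359) - 214131 = ((-132 - 92) - 129359) - 214131 = (-224 - 129359) - 214131 = -129583 - 214131 = -343714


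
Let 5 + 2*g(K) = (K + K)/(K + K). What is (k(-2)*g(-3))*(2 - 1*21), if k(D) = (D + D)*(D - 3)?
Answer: 760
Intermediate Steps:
k(D) = 2*D*(-3 + D) (k(D) = (2*D)*(-3 + D) = 2*D*(-3 + D))
g(K) = -2 (g(K) = -5/2 + ((K + K)/(K + K))/2 = -5/2 + ((2*K)/((2*K)))/2 = -5/2 + ((2*K)*(1/(2*K)))/2 = -5/2 + (½)*1 = -5/2 + ½ = -2)
(k(-2)*g(-3))*(2 - 1*21) = ((2*(-2)*(-3 - 2))*(-2))*(2 - 1*21) = ((2*(-2)*(-5))*(-2))*(2 - 21) = (20*(-2))*(-19) = -40*(-19) = 760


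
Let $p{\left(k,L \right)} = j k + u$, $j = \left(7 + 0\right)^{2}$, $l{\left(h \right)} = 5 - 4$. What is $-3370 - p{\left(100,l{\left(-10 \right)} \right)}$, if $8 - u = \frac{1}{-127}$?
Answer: $- \frac{1051307}{127} \approx -8278.0$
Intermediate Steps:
$u = \frac{1017}{127}$ ($u = 8 - \frac{1}{-127} = 8 - - \frac{1}{127} = 8 + \frac{1}{127} = \frac{1017}{127} \approx 8.0079$)
$l{\left(h \right)} = 1$
$j = 49$ ($j = 7^{2} = 49$)
$p{\left(k,L \right)} = \frac{1017}{127} + 49 k$ ($p{\left(k,L \right)} = 49 k + \frac{1017}{127} = \frac{1017}{127} + 49 k$)
$-3370 - p{\left(100,l{\left(-10 \right)} \right)} = -3370 - \left(\frac{1017}{127} + 49 \cdot 100\right) = -3370 - \left(\frac{1017}{127} + 4900\right) = -3370 - \frac{623317}{127} = - \frac{1051307}{127}$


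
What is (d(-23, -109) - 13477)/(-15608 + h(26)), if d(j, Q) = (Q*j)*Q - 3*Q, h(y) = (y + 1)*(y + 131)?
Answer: 286413/11369 ≈ 25.192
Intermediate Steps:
h(y) = (1 + y)*(131 + y)
d(j, Q) = -3*Q + j*Q² (d(j, Q) = j*Q² - 3*Q = -3*Q + j*Q²)
(d(-23, -109) - 13477)/(-15608 + h(26)) = (-109*(-3 - 109*(-23)) - 13477)/(-15608 + (131 + 26² + 132*26)) = (-109*(-3 + 2507) - 13477)/(-15608 + (131 + 676 + 3432)) = (-109*2504 - 13477)/(-15608 + 4239) = (-272936 - 13477)/(-11369) = -286413*(-1/11369) = 286413/11369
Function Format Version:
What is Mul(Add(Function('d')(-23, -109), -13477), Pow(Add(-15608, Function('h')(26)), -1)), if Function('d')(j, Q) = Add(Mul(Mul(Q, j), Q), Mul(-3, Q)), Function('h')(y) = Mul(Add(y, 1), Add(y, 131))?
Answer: Rational(286413, 11369) ≈ 25.192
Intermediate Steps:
Function('h')(y) = Mul(Add(1, y), Add(131, y))
Function('d')(j, Q) = Add(Mul(-3, Q), Mul(j, Pow(Q, 2))) (Function('d')(j, Q) = Add(Mul(j, Pow(Q, 2)), Mul(-3, Q)) = Add(Mul(-3, Q), Mul(j, Pow(Q, 2))))
Mul(Add(Function('d')(-23, -109), -13477), Pow(Add(-15608, Function('h')(26)), -1)) = Mul(Add(Mul(-109, Add(-3, Mul(-109, -23))), -13477), Pow(Add(-15608, Add(131, Pow(26, 2), Mul(132, 26))), -1)) = Mul(Add(Mul(-109, Add(-3, 2507)), -13477), Pow(Add(-15608, Add(131, 676, 3432)), -1)) = Mul(Add(Mul(-109, 2504), -13477), Pow(Add(-15608, 4239), -1)) = Mul(Add(-272936, -13477), Pow(-11369, -1)) = Mul(-286413, Rational(-1, 11369)) = Rational(286413, 11369)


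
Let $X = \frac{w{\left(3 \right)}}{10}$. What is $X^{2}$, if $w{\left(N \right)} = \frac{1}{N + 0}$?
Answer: $\frac{1}{900} \approx 0.0011111$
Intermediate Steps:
$w{\left(N \right)} = \frac{1}{N}$
$X = \frac{1}{30}$ ($X = \frac{1}{3 \cdot 10} = \frac{1}{3} \cdot \frac{1}{10} = \frac{1}{30} \approx 0.033333$)
$X^{2} = \left(\frac{1}{30}\right)^{2} = \frac{1}{900}$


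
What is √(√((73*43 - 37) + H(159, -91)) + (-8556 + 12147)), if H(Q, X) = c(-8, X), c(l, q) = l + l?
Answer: √(3591 + √3086) ≈ 60.387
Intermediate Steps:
c(l, q) = 2*l
H(Q, X) = -16 (H(Q, X) = 2*(-8) = -16)
√(√((73*43 - 37) + H(159, -91)) + (-8556 + 12147)) = √(√((73*43 - 37) - 16) + (-8556 + 12147)) = √(√((3139 - 37) - 16) + 3591) = √(√(3102 - 16) + 3591) = √(√3086 + 3591) = √(3591 + √3086)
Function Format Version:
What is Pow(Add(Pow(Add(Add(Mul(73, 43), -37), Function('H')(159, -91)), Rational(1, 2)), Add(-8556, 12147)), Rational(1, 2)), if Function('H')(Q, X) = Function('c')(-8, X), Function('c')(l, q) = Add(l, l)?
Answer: Pow(Add(3591, Pow(3086, Rational(1, 2))), Rational(1, 2)) ≈ 60.387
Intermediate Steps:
Function('c')(l, q) = Mul(2, l)
Function('H')(Q, X) = -16 (Function('H')(Q, X) = Mul(2, -8) = -16)
Pow(Add(Pow(Add(Add(Mul(73, 43), -37), Function('H')(159, -91)), Rational(1, 2)), Add(-8556, 12147)), Rational(1, 2)) = Pow(Add(Pow(Add(Add(Mul(73, 43), -37), -16), Rational(1, 2)), Add(-8556, 12147)), Rational(1, 2)) = Pow(Add(Pow(Add(Add(3139, -37), -16), Rational(1, 2)), 3591), Rational(1, 2)) = Pow(Add(Pow(Add(3102, -16), Rational(1, 2)), 3591), Rational(1, 2)) = Pow(Add(Pow(3086, Rational(1, 2)), 3591), Rational(1, 2)) = Pow(Add(3591, Pow(3086, Rational(1, 2))), Rational(1, 2))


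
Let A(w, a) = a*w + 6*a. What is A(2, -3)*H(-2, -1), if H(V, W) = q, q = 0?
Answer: 0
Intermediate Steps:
H(V, W) = 0
A(w, a) = 6*a + a*w
A(2, -3)*H(-2, -1) = -3*(6 + 2)*0 = -3*8*0 = -24*0 = 0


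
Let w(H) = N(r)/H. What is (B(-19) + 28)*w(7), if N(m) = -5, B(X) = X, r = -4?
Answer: -45/7 ≈ -6.4286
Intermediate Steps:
w(H) = -5/H
(B(-19) + 28)*w(7) = (-19 + 28)*(-5/7) = 9*(-5*⅐) = 9*(-5/7) = -45/7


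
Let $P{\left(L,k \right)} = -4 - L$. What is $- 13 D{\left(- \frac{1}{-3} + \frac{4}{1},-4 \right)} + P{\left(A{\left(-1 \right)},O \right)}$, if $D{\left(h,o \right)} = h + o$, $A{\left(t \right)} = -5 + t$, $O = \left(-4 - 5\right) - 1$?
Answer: $- \frac{7}{3} \approx -2.3333$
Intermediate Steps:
$O = -10$ ($O = -9 - 1 = -10$)
$- 13 D{\left(- \frac{1}{-3} + \frac{4}{1},-4 \right)} + P{\left(A{\left(-1 \right)},O \right)} = - 13 \left(\left(- \frac{1}{-3} + \frac{4}{1}\right) - 4\right) - -2 = - 13 \left(\left(\left(-1\right) \left(- \frac{1}{3}\right) + 4 \cdot 1\right) - 4\right) - -2 = - 13 \left(\left(\frac{1}{3} + 4\right) - 4\right) + \left(-4 + 6\right) = - 13 \left(\frac{13}{3} - 4\right) + 2 = \left(-13\right) \frac{1}{3} + 2 = - \frac{13}{3} + 2 = - \frac{7}{3}$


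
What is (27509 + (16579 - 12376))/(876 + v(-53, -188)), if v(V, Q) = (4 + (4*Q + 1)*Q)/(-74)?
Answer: -3964/129 ≈ -30.729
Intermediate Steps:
v(V, Q) = -2/37 - Q*(1 + 4*Q)/74 (v(V, Q) = (4 + (1 + 4*Q)*Q)*(-1/74) = (4 + Q*(1 + 4*Q))*(-1/74) = -2/37 - Q*(1 + 4*Q)/74)
(27509 + (16579 - 12376))/(876 + v(-53, -188)) = (27509 + (16579 - 12376))/(876 + (-2/37 - 2/37*(-188)**2 - 1/74*(-188))) = (27509 + 4203)/(876 + (-2/37 - 2/37*35344 + 94/37)) = 31712/(876 + (-2/37 - 70688/37 + 94/37)) = 31712/(876 - 1908) = 31712/(-1032) = 31712*(-1/1032) = -3964/129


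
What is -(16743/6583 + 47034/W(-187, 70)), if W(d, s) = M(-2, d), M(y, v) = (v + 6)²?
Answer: -858142245/215665663 ≈ -3.9790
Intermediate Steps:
M(y, v) = (6 + v)²
W(d, s) = (6 + d)²
-(16743/6583 + 47034/W(-187, 70)) = -(16743/6583 + 47034/((6 - 187)²)) = -(16743*(1/6583) + 47034/((-181)²)) = -(16743/6583 + 47034/32761) = -1*858142245/215665663 = -858142245/215665663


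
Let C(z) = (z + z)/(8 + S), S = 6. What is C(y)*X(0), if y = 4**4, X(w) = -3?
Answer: -768/7 ≈ -109.71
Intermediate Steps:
y = 256
C(z) = z/7 (C(z) = (z + z)/(8 + 6) = (2*z)/14 = (2*z)*(1/14) = z/7)
C(y)*X(0) = ((1/7)*256)*(-3) = (256/7)*(-3) = -768/7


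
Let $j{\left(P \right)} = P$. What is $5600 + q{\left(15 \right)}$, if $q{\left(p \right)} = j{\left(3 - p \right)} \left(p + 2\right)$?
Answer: $5396$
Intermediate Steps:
$q{\left(p \right)} = \left(2 + p\right) \left(3 - p\right)$ ($q{\left(p \right)} = \left(3 - p\right) \left(p + 2\right) = \left(3 - p\right) \left(2 + p\right) = \left(2 + p\right) \left(3 - p\right)$)
$5600 + q{\left(15 \right)} = 5600 + \left(6 + 15 - 15^{2}\right) = 5600 + \left(6 + 15 - 225\right) = 5600 - 204 = 5396$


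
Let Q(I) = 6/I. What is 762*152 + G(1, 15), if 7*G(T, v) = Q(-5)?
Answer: 4053834/35 ≈ 1.1582e+5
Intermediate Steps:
G(T, v) = -6/35 (G(T, v) = (6/(-5))/7 = (6*(-1/5))/7 = (1/7)*(-6/5) = -6/35)
762*152 + G(1, 15) = 762*152 - 6/35 = 115824 - 6/35 = 4053834/35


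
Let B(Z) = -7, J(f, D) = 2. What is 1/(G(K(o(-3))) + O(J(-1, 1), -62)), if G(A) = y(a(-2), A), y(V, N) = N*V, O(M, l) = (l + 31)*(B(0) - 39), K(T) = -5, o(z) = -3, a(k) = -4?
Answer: 1/1446 ≈ 0.00069156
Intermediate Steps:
O(M, l) = -1426 - 46*l (O(M, l) = (l + 31)*(-7 - 39) = (31 + l)*(-46) = -1426 - 46*l)
G(A) = -4*A (G(A) = A*(-4) = -4*A)
1/(G(K(o(-3))) + O(J(-1, 1), -62)) = 1/(-4*(-5) + (-1426 - 46*(-62))) = 1/(20 + (-1426 + 2852)) = 1/(20 + 1426) = 1/1446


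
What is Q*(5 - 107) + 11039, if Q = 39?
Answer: 7061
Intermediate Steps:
Q*(5 - 107) + 11039 = 39*(5 - 107) + 11039 = 39*(-102) + 11039 = -3978 + 11039 = 7061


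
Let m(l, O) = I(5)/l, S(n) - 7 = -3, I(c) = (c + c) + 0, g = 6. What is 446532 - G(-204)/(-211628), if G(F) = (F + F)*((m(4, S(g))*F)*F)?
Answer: 23614056444/52907 ≈ 4.4633e+5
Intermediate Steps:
I(c) = 2*c (I(c) = 2*c + 0 = 2*c)
S(n) = 4 (S(n) = 7 - 3 = 4)
m(l, O) = 10/l (m(l, O) = (2*5)/l = 10/l)
G(F) = 5*F³ (G(F) = (F + F)*(((10/4)*F)*F) = (2*F)*(((10*(¼))*F)*F) = (2*F)*((5*F/2)*F) = (2*F)*(5*F²/2) = 5*F³)
446532 - G(-204)/(-211628) = 446532 - 5*(-204)³/(-211628) = 446532 - 5*(-8489664)*(-1)/211628 = 446532 - (-42448320)*(-1)/211628 = 446532 - 1*10612080/52907 = 446532 - 10612080/52907 = 23614056444/52907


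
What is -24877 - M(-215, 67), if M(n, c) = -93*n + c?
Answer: -44939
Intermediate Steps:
M(n, c) = c - 93*n
-24877 - M(-215, 67) = -24877 - (67 - 93*(-215)) = -24877 - (67 + 19995) = -24877 - 1*20062 = -24877 - 20062 = -44939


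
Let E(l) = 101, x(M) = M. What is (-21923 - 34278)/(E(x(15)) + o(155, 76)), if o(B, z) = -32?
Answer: -56201/69 ≈ -814.51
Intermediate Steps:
(-21923 - 34278)/(E(x(15)) + o(155, 76)) = (-21923 - 34278)/(101 - 32) = -56201/69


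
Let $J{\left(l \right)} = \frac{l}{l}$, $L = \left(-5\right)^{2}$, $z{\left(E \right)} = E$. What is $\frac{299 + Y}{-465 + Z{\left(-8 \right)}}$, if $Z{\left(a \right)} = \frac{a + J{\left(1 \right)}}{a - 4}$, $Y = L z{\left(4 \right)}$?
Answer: $- \frac{4788}{5573} \approx -0.85914$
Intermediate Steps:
$L = 25$
$Y = 100$ ($Y = 25 \cdot 4 = 100$)
$J{\left(l \right)} = 1$
$Z{\left(a \right)} = \frac{1 + a}{-4 + a}$ ($Z{\left(a \right)} = \frac{a + 1}{a - 4} = \frac{1 + a}{-4 + a}$)
$\frac{299 + Y}{-465 + Z{\left(-8 \right)}} = \frac{299 + 100}{-465 + \frac{1 - 8}{-4 - 8}} = \frac{399}{-465 + \frac{1}{-12} \left(-7\right)} = \frac{399}{-465 - - \frac{7}{12}} = \frac{399}{-465 + \frac{7}{12}} = \frac{399}{- \frac{5573}{12}} = 399 \left(- \frac{12}{5573}\right) = - \frac{4788}{5573}$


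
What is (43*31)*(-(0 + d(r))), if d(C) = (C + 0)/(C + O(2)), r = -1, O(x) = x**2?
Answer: 1333/3 ≈ 444.33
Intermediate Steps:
d(C) = C/(4 + C) (d(C) = (C + 0)/(C + 2**2) = C/(C + 4) = C/(4 + C))
(43*31)*(-(0 + d(r))) = (43*31)*(-(0 - 1/(4 - 1))) = 1333*(-(0 - 1/3)) = 1333*(-1*(-1/3)) = 1333*(1/3) = 1333/3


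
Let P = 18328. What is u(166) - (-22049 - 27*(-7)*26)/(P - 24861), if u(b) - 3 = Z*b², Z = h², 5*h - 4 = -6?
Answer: 720154992/163325 ≈ 4409.3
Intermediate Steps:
h = -⅖ (h = ⅘ + (⅕)*(-6) = ⅘ - 6/5 = -⅖ ≈ -0.40000)
Z = 4/25 (Z = (-⅖)² = 4/25 ≈ 0.16000)
u(b) = 3 + 4*b²/25
u(166) - (-22049 - 27*(-7)*26)/(P - 24861) = (3 + (4/25)*166²) - (-22049 - 27*(-7)*26)/(18328 - 24861) = (3 + (4/25)*27556) - (-22049 + 189*26)/(-6533) = (3 + 110224/25) - (-22049 + 4914)*(-1)/6533 = 110299/25 - (-17135)*(-1)/6533 = 110299/25 - 1*17135/6533 = 110299/25 - 17135/6533 = 720154992/163325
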